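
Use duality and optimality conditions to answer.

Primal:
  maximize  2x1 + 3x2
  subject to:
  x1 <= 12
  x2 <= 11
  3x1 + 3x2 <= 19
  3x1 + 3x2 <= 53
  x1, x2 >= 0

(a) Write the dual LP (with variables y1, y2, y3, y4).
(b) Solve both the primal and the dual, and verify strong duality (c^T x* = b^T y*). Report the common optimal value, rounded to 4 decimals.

The standard primal-dual pair for 'max c^T x s.t. A x <= b, x >= 0' is:
  Dual:  min b^T y  s.t.  A^T y >= c,  y >= 0.

So the dual LP is:
  minimize  12y1 + 11y2 + 19y3 + 53y4
  subject to:
    y1 + 3y3 + 3y4 >= 2
    y2 + 3y3 + 3y4 >= 3
    y1, y2, y3, y4 >= 0

Solving the primal: x* = (0, 6.3333).
  primal value c^T x* = 19.
Solving the dual: y* = (0, 0, 1, 0).
  dual value b^T y* = 19.
Strong duality: c^T x* = b^T y*. Confirmed.

19


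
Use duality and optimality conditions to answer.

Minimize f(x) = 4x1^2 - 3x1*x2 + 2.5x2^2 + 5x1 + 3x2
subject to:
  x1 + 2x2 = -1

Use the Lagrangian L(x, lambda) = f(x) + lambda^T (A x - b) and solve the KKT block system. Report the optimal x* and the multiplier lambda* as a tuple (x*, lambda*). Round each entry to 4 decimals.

Form the Lagrangian:
  L(x, lambda) = (1/2) x^T Q x + c^T x + lambda^T (A x - b)
Stationarity (grad_x L = 0): Q x + c + A^T lambda = 0.
Primal feasibility: A x = b.

This gives the KKT block system:
  [ Q   A^T ] [ x     ]   [-c ]
  [ A    0  ] [ lambda ] = [ b ]

Solving the linear system:
  x*      = (-0.5102, -0.2449)
  lambda* = (-1.6531)
  f(x*)   = -2.4694

x* = (-0.5102, -0.2449), lambda* = (-1.6531)


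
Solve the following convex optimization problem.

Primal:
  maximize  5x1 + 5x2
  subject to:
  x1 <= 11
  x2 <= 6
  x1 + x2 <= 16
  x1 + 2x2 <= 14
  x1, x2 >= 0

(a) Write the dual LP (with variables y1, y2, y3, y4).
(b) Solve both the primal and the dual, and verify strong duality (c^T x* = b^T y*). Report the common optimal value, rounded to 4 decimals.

The standard primal-dual pair for 'max c^T x s.t. A x <= b, x >= 0' is:
  Dual:  min b^T y  s.t.  A^T y >= c,  y >= 0.

So the dual LP is:
  minimize  11y1 + 6y2 + 16y3 + 14y4
  subject to:
    y1 + y3 + y4 >= 5
    y2 + y3 + 2y4 >= 5
    y1, y2, y3, y4 >= 0

Solving the primal: x* = (11, 1.5).
  primal value c^T x* = 62.5.
Solving the dual: y* = (2.5, 0, 0, 2.5).
  dual value b^T y* = 62.5.
Strong duality: c^T x* = b^T y*. Confirmed.

62.5


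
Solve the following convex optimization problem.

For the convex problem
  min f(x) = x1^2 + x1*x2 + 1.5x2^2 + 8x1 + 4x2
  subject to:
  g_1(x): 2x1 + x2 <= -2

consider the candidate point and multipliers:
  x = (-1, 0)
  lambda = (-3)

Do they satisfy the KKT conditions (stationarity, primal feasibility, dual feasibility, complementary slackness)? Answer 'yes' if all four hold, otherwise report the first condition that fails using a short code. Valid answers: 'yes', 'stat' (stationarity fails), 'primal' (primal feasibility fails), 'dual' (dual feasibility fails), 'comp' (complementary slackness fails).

Gradient of f: grad f(x) = Q x + c = (6, 3)
Constraint values g_i(x) = a_i^T x - b_i:
  g_1((-1, 0)) = 0
Stationarity residual: grad f(x) + sum_i lambda_i a_i = (0, 0)
  -> stationarity OK
Primal feasibility (all g_i <= 0): OK
Dual feasibility (all lambda_i >= 0): FAILS
Complementary slackness (lambda_i * g_i(x) = 0 for all i): OK

Verdict: the first failing condition is dual_feasibility -> dual.

dual


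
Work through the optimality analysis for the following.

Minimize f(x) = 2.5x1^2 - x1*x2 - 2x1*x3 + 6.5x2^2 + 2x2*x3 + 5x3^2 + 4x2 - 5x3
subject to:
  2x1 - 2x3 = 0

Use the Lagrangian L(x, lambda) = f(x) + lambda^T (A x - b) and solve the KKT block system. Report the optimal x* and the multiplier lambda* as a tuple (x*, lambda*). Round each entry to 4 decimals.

Form the Lagrangian:
  L(x, lambda) = (1/2) x^T Q x + c^T x + lambda^T (A x - b)
Stationarity (grad_x L = 0): Q x + c + A^T lambda = 0.
Primal feasibility: A x = b.

This gives the KKT block system:
  [ Q   A^T ] [ x     ]   [-c ]
  [ A    0  ] [ lambda ] = [ b ]

Solving the linear system:
  x*      = (0.4859, -0.3451, 0.4859)
  lambda* = (-0.9014)
  f(x*)   = -1.9049

x* = (0.4859, -0.3451, 0.4859), lambda* = (-0.9014)


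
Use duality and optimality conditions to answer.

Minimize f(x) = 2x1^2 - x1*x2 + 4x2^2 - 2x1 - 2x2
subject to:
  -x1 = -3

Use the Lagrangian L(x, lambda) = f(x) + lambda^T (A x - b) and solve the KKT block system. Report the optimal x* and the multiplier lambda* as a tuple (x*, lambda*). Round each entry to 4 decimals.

Form the Lagrangian:
  L(x, lambda) = (1/2) x^T Q x + c^T x + lambda^T (A x - b)
Stationarity (grad_x L = 0): Q x + c + A^T lambda = 0.
Primal feasibility: A x = b.

This gives the KKT block system:
  [ Q   A^T ] [ x     ]   [-c ]
  [ A    0  ] [ lambda ] = [ b ]

Solving the linear system:
  x*      = (3, 0.625)
  lambda* = (9.375)
  f(x*)   = 10.4375

x* = (3, 0.625), lambda* = (9.375)


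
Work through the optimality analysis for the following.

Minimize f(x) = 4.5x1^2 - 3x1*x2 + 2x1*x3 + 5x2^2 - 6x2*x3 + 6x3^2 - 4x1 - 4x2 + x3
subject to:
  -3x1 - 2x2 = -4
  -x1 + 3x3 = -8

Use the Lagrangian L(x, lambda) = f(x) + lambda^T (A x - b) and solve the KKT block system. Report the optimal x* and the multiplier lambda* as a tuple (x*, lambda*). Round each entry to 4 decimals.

Form the Lagrangian:
  L(x, lambda) = (1/2) x^T Q x + c^T x + lambda^T (A x - b)
Stationarity (grad_x L = 0): Q x + c + A^T lambda = 0.
Primal feasibility: A x = b.

This gives the KKT block system:
  [ Q   A^T ] [ x     ]   [-c ]
  [ A    0  ] [ lambda ] = [ b ]

Solving the linear system:
  x*      = (1.5797, -0.3695, -2.1401)
  lambda* = (0.2034, 6.435)
  f(x*)   = 22.6565

x* = (1.5797, -0.3695, -2.1401), lambda* = (0.2034, 6.435)


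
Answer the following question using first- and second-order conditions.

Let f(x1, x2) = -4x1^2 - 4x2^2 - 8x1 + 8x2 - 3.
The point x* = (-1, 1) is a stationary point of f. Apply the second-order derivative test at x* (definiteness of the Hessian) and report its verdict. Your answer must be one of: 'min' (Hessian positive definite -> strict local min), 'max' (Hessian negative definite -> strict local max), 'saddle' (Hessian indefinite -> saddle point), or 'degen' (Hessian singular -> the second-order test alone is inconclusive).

Compute the Hessian H = grad^2 f:
  H = [[-8, 0], [0, -8]]
Verify stationarity: grad f(x*) = H x* + g = (0, 0).
Eigenvalues of H: -8, -8.
Both eigenvalues < 0, so H is negative definite -> x* is a strict local max.

max


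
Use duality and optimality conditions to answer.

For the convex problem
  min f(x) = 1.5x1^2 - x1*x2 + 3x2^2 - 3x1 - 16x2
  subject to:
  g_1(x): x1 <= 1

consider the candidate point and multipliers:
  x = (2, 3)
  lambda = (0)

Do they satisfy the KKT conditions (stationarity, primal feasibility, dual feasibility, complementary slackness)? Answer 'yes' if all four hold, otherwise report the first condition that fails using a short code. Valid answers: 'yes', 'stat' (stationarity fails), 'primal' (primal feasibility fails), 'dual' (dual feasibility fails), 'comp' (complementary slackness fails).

Gradient of f: grad f(x) = Q x + c = (0, 0)
Constraint values g_i(x) = a_i^T x - b_i:
  g_1((2, 3)) = 1
Stationarity residual: grad f(x) + sum_i lambda_i a_i = (0, 0)
  -> stationarity OK
Primal feasibility (all g_i <= 0): FAILS
Dual feasibility (all lambda_i >= 0): OK
Complementary slackness (lambda_i * g_i(x) = 0 for all i): OK

Verdict: the first failing condition is primal_feasibility -> primal.

primal


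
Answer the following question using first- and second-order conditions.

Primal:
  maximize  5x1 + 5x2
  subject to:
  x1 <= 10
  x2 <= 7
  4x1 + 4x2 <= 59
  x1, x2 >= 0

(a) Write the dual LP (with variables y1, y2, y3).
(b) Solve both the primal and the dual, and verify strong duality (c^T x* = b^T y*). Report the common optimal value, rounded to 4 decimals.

The standard primal-dual pair for 'max c^T x s.t. A x <= b, x >= 0' is:
  Dual:  min b^T y  s.t.  A^T y >= c,  y >= 0.

So the dual LP is:
  minimize  10y1 + 7y2 + 59y3
  subject to:
    y1 + 4y3 >= 5
    y2 + 4y3 >= 5
    y1, y2, y3 >= 0

Solving the primal: x* = (7.75, 7).
  primal value c^T x* = 73.75.
Solving the dual: y* = (0, 0, 1.25).
  dual value b^T y* = 73.75.
Strong duality: c^T x* = b^T y*. Confirmed.

73.75


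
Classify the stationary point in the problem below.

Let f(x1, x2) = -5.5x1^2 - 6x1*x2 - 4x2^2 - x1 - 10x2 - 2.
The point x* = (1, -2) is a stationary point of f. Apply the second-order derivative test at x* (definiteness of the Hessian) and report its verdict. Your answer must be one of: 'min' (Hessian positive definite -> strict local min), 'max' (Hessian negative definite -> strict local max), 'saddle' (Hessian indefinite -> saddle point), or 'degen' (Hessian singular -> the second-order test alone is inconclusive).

Compute the Hessian H = grad^2 f:
  H = [[-11, -6], [-6, -8]]
Verify stationarity: grad f(x*) = H x* + g = (0, 0).
Eigenvalues of H: -15.6847, -3.3153.
Both eigenvalues < 0, so H is negative definite -> x* is a strict local max.

max


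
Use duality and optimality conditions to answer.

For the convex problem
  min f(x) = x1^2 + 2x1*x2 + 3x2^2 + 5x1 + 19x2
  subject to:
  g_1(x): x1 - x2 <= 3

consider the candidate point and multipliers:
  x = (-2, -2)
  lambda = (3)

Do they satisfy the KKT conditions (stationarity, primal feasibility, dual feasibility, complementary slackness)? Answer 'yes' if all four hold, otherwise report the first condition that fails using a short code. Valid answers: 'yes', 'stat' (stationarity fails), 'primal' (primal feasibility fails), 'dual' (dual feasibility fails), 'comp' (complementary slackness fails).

Gradient of f: grad f(x) = Q x + c = (-3, 3)
Constraint values g_i(x) = a_i^T x - b_i:
  g_1((-2, -2)) = -3
Stationarity residual: grad f(x) + sum_i lambda_i a_i = (0, 0)
  -> stationarity OK
Primal feasibility (all g_i <= 0): OK
Dual feasibility (all lambda_i >= 0): OK
Complementary slackness (lambda_i * g_i(x) = 0 for all i): FAILS

Verdict: the first failing condition is complementary_slackness -> comp.

comp


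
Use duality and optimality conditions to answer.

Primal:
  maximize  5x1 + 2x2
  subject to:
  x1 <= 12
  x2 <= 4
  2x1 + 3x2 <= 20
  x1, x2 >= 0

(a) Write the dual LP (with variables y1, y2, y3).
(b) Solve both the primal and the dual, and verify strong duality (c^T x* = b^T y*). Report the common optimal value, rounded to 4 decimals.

The standard primal-dual pair for 'max c^T x s.t. A x <= b, x >= 0' is:
  Dual:  min b^T y  s.t.  A^T y >= c,  y >= 0.

So the dual LP is:
  minimize  12y1 + 4y2 + 20y3
  subject to:
    y1 + 2y3 >= 5
    y2 + 3y3 >= 2
    y1, y2, y3 >= 0

Solving the primal: x* = (10, 0).
  primal value c^T x* = 50.
Solving the dual: y* = (0, 0, 2.5).
  dual value b^T y* = 50.
Strong duality: c^T x* = b^T y*. Confirmed.

50


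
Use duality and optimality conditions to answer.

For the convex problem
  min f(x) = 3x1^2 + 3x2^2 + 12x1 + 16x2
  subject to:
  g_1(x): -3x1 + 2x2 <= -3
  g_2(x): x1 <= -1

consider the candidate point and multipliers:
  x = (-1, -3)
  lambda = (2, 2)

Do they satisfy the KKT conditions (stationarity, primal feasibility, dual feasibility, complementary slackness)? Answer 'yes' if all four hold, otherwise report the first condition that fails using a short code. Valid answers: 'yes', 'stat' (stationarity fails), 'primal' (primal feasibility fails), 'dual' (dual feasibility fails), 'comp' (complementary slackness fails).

Gradient of f: grad f(x) = Q x + c = (6, -2)
Constraint values g_i(x) = a_i^T x - b_i:
  g_1((-1, -3)) = 0
  g_2((-1, -3)) = 0
Stationarity residual: grad f(x) + sum_i lambda_i a_i = (2, 2)
  -> stationarity FAILS
Primal feasibility (all g_i <= 0): OK
Dual feasibility (all lambda_i >= 0): OK
Complementary slackness (lambda_i * g_i(x) = 0 for all i): OK

Verdict: the first failing condition is stationarity -> stat.

stat


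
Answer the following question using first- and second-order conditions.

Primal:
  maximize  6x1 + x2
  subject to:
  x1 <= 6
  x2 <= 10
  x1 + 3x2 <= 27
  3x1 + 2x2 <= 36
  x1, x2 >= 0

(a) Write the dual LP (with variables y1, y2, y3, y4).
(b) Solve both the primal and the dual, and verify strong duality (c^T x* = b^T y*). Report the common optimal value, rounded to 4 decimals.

The standard primal-dual pair for 'max c^T x s.t. A x <= b, x >= 0' is:
  Dual:  min b^T y  s.t.  A^T y >= c,  y >= 0.

So the dual LP is:
  minimize  6y1 + 10y2 + 27y3 + 36y4
  subject to:
    y1 + y3 + 3y4 >= 6
    y2 + 3y3 + 2y4 >= 1
    y1, y2, y3, y4 >= 0

Solving the primal: x* = (6, 7).
  primal value c^T x* = 43.
Solving the dual: y* = (5.6667, 0, 0.3333, 0).
  dual value b^T y* = 43.
Strong duality: c^T x* = b^T y*. Confirmed.

43


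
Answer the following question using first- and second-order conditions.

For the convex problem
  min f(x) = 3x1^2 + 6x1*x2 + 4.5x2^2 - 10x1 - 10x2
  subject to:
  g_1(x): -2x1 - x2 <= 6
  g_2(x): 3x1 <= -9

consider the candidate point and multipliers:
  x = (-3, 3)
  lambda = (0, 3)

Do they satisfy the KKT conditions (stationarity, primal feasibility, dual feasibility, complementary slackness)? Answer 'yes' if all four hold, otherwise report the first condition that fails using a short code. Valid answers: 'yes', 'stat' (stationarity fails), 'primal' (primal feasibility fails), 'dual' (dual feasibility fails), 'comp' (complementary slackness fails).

Gradient of f: grad f(x) = Q x + c = (-10, -1)
Constraint values g_i(x) = a_i^T x - b_i:
  g_1((-3, 3)) = -3
  g_2((-3, 3)) = 0
Stationarity residual: grad f(x) + sum_i lambda_i a_i = (-1, -1)
  -> stationarity FAILS
Primal feasibility (all g_i <= 0): OK
Dual feasibility (all lambda_i >= 0): OK
Complementary slackness (lambda_i * g_i(x) = 0 for all i): OK

Verdict: the first failing condition is stationarity -> stat.

stat


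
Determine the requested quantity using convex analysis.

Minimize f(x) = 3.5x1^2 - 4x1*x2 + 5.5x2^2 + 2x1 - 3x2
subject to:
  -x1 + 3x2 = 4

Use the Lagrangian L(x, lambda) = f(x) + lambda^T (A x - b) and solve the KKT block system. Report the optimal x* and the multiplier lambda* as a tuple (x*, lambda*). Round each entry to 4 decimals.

Form the Lagrangian:
  L(x, lambda) = (1/2) x^T Q x + c^T x + lambda^T (A x - b)
Stationarity (grad_x L = 0): Q x + c + A^T lambda = 0.
Primal feasibility: A x = b.

This gives the KKT block system:
  [ Q   A^T ] [ x     ]   [-c ]
  [ A    0  ] [ lambda ] = [ b ]

Solving the linear system:
  x*      = (-0.1, 1.3)
  lambda* = (-3.9)
  f(x*)   = 5.75

x* = (-0.1, 1.3), lambda* = (-3.9)


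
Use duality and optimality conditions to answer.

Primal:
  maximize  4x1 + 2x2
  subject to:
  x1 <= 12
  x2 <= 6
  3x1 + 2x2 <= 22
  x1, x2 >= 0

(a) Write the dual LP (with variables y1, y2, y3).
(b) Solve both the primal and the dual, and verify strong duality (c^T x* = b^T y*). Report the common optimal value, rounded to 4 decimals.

The standard primal-dual pair for 'max c^T x s.t. A x <= b, x >= 0' is:
  Dual:  min b^T y  s.t.  A^T y >= c,  y >= 0.

So the dual LP is:
  minimize  12y1 + 6y2 + 22y3
  subject to:
    y1 + 3y3 >= 4
    y2 + 2y3 >= 2
    y1, y2, y3 >= 0

Solving the primal: x* = (7.3333, 0).
  primal value c^T x* = 29.3333.
Solving the dual: y* = (0, 0, 1.3333).
  dual value b^T y* = 29.3333.
Strong duality: c^T x* = b^T y*. Confirmed.

29.3333


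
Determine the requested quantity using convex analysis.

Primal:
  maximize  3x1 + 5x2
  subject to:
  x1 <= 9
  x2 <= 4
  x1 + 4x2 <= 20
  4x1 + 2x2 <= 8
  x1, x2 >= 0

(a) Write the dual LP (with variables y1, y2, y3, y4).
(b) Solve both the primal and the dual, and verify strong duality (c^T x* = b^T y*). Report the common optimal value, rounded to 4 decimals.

The standard primal-dual pair for 'max c^T x s.t. A x <= b, x >= 0' is:
  Dual:  min b^T y  s.t.  A^T y >= c,  y >= 0.

So the dual LP is:
  minimize  9y1 + 4y2 + 20y3 + 8y4
  subject to:
    y1 + y3 + 4y4 >= 3
    y2 + 4y3 + 2y4 >= 5
    y1, y2, y3, y4 >= 0

Solving the primal: x* = (0, 4).
  primal value c^T x* = 20.
Solving the dual: y* = (0, 3.5, 0, 0.75).
  dual value b^T y* = 20.
Strong duality: c^T x* = b^T y*. Confirmed.

20


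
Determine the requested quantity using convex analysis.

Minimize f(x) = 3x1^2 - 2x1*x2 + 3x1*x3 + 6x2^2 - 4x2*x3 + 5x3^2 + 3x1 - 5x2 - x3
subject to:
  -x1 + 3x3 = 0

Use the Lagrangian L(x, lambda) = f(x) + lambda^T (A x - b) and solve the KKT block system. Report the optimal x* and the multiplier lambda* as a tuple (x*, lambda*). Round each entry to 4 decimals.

Form the Lagrangian:
  L(x, lambda) = (1/2) x^T Q x + c^T x + lambda^T (A x - b)
Stationarity (grad_x L = 0): Q x + c + A^T lambda = 0.
Primal feasibility: A x = b.

This gives the KKT block system:
  [ Q   A^T ] [ x     ]   [-c ]
  [ A    0  ] [ lambda ] = [ b ]

Solving the linear system:
  x*      = (-0.1561, 0.3733, -0.052)
  lambda* = (1.1606)
  f(x*)   = -1.1414

x* = (-0.1561, 0.3733, -0.052), lambda* = (1.1606)


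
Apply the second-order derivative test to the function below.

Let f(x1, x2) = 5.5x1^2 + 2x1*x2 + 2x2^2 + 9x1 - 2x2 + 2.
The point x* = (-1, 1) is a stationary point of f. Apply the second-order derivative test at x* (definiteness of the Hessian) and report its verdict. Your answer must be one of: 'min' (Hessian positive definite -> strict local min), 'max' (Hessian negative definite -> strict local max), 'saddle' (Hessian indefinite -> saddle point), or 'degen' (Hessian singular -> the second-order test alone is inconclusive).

Compute the Hessian H = grad^2 f:
  H = [[11, 2], [2, 4]]
Verify stationarity: grad f(x*) = H x* + g = (0, 0).
Eigenvalues of H: 3.4689, 11.5311.
Both eigenvalues > 0, so H is positive definite -> x* is a strict local min.

min


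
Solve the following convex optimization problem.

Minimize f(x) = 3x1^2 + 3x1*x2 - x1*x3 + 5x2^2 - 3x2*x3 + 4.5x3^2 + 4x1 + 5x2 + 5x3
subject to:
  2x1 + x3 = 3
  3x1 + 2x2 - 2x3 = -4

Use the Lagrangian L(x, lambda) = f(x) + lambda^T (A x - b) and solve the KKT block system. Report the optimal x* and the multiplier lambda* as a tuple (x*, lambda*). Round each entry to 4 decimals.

Form the Lagrangian:
  L(x, lambda) = (1/2) x^T Q x + c^T x + lambda^T (A x - b)
Stationarity (grad_x L = 0): Q x + c + A^T lambda = 0.
Primal feasibility: A x = b.

This gives the KKT block system:
  [ Q   A^T ] [ x     ]   [-c ]
  [ A    0  ] [ lambda ] = [ b ]

Solving the linear system:
  x*      = (0.7109, -1.4882, 1.5782)
  lambda* = (-10.4739, 6.2417)
  f(x*)   = 29.8412

x* = (0.7109, -1.4882, 1.5782), lambda* = (-10.4739, 6.2417)


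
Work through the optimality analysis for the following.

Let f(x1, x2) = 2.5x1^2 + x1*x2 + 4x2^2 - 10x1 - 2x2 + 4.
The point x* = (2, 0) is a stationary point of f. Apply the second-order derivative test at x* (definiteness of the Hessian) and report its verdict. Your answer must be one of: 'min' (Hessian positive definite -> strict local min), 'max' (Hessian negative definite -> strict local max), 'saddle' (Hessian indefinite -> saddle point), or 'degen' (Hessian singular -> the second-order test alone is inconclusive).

Compute the Hessian H = grad^2 f:
  H = [[5, 1], [1, 8]]
Verify stationarity: grad f(x*) = H x* + g = (0, 0).
Eigenvalues of H: 4.6972, 8.3028.
Both eigenvalues > 0, so H is positive definite -> x* is a strict local min.

min


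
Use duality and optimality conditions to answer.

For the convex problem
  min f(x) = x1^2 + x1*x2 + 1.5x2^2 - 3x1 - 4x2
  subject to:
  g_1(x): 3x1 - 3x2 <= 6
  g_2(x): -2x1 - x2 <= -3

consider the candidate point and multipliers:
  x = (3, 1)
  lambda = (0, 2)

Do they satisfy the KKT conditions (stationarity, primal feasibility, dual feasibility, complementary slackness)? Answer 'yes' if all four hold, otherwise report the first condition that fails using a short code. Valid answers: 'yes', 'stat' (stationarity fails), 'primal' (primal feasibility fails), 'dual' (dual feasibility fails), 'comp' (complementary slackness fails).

Gradient of f: grad f(x) = Q x + c = (4, 2)
Constraint values g_i(x) = a_i^T x - b_i:
  g_1((3, 1)) = 0
  g_2((3, 1)) = -4
Stationarity residual: grad f(x) + sum_i lambda_i a_i = (0, 0)
  -> stationarity OK
Primal feasibility (all g_i <= 0): OK
Dual feasibility (all lambda_i >= 0): OK
Complementary slackness (lambda_i * g_i(x) = 0 for all i): FAILS

Verdict: the first failing condition is complementary_slackness -> comp.

comp


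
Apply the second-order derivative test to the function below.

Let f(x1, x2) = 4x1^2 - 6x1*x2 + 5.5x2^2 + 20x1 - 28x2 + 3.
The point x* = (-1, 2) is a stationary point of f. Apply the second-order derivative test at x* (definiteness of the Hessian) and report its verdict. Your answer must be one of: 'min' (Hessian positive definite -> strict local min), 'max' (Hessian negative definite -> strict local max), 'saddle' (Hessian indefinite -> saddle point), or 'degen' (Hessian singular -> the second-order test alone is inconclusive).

Compute the Hessian H = grad^2 f:
  H = [[8, -6], [-6, 11]]
Verify stationarity: grad f(x*) = H x* + g = (0, 0).
Eigenvalues of H: 3.3153, 15.6847.
Both eigenvalues > 0, so H is positive definite -> x* is a strict local min.

min


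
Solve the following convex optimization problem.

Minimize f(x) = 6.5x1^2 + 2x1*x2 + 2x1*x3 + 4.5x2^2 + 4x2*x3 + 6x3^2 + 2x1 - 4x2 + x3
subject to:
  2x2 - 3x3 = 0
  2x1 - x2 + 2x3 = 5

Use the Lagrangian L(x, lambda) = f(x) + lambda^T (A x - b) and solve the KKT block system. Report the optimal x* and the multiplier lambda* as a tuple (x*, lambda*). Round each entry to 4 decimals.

Form the Lagrangian:
  L(x, lambda) = (1/2) x^T Q x + c^T x + lambda^T (A x - b)
Stationarity (grad_x L = 0): Q x + c + A^T lambda = 0.
Primal feasibility: A x = b.

This gives the KKT block system:
  [ Q   A^T ] [ x     ]   [-c ]
  [ A    0  ] [ lambda ] = [ b ]

Solving the linear system:
  x*      = (2.4934, 0.0396, 0.0264)
  lambda* = (-9.3612, -17.2731)
  f(x*)   = 45.6101

x* = (2.4934, 0.0396, 0.0264), lambda* = (-9.3612, -17.2731)


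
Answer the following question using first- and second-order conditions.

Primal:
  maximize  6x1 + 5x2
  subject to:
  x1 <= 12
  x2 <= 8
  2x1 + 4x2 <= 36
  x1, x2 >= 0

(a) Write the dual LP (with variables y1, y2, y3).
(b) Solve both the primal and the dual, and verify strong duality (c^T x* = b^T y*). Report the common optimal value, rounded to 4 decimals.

The standard primal-dual pair for 'max c^T x s.t. A x <= b, x >= 0' is:
  Dual:  min b^T y  s.t.  A^T y >= c,  y >= 0.

So the dual LP is:
  minimize  12y1 + 8y2 + 36y3
  subject to:
    y1 + 2y3 >= 6
    y2 + 4y3 >= 5
    y1, y2, y3 >= 0

Solving the primal: x* = (12, 3).
  primal value c^T x* = 87.
Solving the dual: y* = (3.5, 0, 1.25).
  dual value b^T y* = 87.
Strong duality: c^T x* = b^T y*. Confirmed.

87


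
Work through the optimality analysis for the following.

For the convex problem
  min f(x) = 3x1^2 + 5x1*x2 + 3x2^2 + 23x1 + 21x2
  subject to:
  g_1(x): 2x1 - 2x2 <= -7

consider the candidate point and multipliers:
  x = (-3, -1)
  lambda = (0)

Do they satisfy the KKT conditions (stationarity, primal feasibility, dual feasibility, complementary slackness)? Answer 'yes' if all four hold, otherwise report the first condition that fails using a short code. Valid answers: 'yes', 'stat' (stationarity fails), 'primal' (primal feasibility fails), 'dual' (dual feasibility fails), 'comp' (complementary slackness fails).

Gradient of f: grad f(x) = Q x + c = (0, 0)
Constraint values g_i(x) = a_i^T x - b_i:
  g_1((-3, -1)) = 3
Stationarity residual: grad f(x) + sum_i lambda_i a_i = (0, 0)
  -> stationarity OK
Primal feasibility (all g_i <= 0): FAILS
Dual feasibility (all lambda_i >= 0): OK
Complementary slackness (lambda_i * g_i(x) = 0 for all i): OK

Verdict: the first failing condition is primal_feasibility -> primal.

primal


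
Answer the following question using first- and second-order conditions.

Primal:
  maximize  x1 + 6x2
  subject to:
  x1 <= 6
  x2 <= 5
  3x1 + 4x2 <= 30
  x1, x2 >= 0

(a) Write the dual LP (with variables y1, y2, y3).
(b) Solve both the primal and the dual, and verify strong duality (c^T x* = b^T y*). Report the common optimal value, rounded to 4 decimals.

The standard primal-dual pair for 'max c^T x s.t. A x <= b, x >= 0' is:
  Dual:  min b^T y  s.t.  A^T y >= c,  y >= 0.

So the dual LP is:
  minimize  6y1 + 5y2 + 30y3
  subject to:
    y1 + 3y3 >= 1
    y2 + 4y3 >= 6
    y1, y2, y3 >= 0

Solving the primal: x* = (3.3333, 5).
  primal value c^T x* = 33.3333.
Solving the dual: y* = (0, 4.6667, 0.3333).
  dual value b^T y* = 33.3333.
Strong duality: c^T x* = b^T y*. Confirmed.

33.3333


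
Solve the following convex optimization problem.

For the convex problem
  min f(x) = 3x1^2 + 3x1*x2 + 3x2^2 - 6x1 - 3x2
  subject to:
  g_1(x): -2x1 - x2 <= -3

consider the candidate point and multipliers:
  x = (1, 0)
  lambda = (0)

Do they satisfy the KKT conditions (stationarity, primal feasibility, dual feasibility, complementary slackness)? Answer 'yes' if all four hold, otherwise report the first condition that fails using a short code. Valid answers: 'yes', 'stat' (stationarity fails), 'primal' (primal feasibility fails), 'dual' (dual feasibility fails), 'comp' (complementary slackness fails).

Gradient of f: grad f(x) = Q x + c = (0, 0)
Constraint values g_i(x) = a_i^T x - b_i:
  g_1((1, 0)) = 1
Stationarity residual: grad f(x) + sum_i lambda_i a_i = (0, 0)
  -> stationarity OK
Primal feasibility (all g_i <= 0): FAILS
Dual feasibility (all lambda_i >= 0): OK
Complementary slackness (lambda_i * g_i(x) = 0 for all i): OK

Verdict: the first failing condition is primal_feasibility -> primal.

primal


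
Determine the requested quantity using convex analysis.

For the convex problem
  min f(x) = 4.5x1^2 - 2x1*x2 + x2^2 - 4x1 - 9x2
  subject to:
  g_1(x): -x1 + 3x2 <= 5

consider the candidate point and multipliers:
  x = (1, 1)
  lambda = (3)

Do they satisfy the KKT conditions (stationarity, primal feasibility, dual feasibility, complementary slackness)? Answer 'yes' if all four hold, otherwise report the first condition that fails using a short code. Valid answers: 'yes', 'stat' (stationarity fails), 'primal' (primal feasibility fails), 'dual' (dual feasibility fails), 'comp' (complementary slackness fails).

Gradient of f: grad f(x) = Q x + c = (3, -9)
Constraint values g_i(x) = a_i^T x - b_i:
  g_1((1, 1)) = -3
Stationarity residual: grad f(x) + sum_i lambda_i a_i = (0, 0)
  -> stationarity OK
Primal feasibility (all g_i <= 0): OK
Dual feasibility (all lambda_i >= 0): OK
Complementary slackness (lambda_i * g_i(x) = 0 for all i): FAILS

Verdict: the first failing condition is complementary_slackness -> comp.

comp


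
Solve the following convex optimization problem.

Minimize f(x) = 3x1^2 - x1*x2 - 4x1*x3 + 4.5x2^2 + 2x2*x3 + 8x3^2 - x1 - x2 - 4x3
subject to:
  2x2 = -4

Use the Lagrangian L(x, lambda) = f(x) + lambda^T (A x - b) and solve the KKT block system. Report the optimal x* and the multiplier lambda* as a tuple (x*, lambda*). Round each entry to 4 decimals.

Form the Lagrangian:
  L(x, lambda) = (1/2) x^T Q x + c^T x + lambda^T (A x - b)
Stationarity (grad_x L = 0): Q x + c + A^T lambda = 0.
Primal feasibility: A x = b.

This gives the KKT block system:
  [ Q   A^T ] [ x     ]   [-c ]
  [ A    0  ] [ lambda ] = [ b ]

Solving the linear system:
  x*      = (0.2, -2, 0.55)
  lambda* = (9.05)
  f(x*)   = 17.9

x* = (0.2, -2, 0.55), lambda* = (9.05)


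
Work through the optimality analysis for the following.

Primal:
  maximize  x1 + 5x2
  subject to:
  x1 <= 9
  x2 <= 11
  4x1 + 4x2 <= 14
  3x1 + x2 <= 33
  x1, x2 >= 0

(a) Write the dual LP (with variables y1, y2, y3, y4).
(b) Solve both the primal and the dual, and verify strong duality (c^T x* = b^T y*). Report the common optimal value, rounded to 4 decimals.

The standard primal-dual pair for 'max c^T x s.t. A x <= b, x >= 0' is:
  Dual:  min b^T y  s.t.  A^T y >= c,  y >= 0.

So the dual LP is:
  minimize  9y1 + 11y2 + 14y3 + 33y4
  subject to:
    y1 + 4y3 + 3y4 >= 1
    y2 + 4y3 + y4 >= 5
    y1, y2, y3, y4 >= 0

Solving the primal: x* = (0, 3.5).
  primal value c^T x* = 17.5.
Solving the dual: y* = (0, 0, 1.25, 0).
  dual value b^T y* = 17.5.
Strong duality: c^T x* = b^T y*. Confirmed.

17.5


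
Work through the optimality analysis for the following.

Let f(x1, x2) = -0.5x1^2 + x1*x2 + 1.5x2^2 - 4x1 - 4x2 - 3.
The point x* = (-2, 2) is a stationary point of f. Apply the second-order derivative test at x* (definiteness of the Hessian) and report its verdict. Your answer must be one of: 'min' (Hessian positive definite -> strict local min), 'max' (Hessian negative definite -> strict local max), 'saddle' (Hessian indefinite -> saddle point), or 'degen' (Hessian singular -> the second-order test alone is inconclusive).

Compute the Hessian H = grad^2 f:
  H = [[-1, 1], [1, 3]]
Verify stationarity: grad f(x*) = H x* + g = (0, 0).
Eigenvalues of H: -1.2361, 3.2361.
Eigenvalues have mixed signs, so H is indefinite -> x* is a saddle point.

saddle


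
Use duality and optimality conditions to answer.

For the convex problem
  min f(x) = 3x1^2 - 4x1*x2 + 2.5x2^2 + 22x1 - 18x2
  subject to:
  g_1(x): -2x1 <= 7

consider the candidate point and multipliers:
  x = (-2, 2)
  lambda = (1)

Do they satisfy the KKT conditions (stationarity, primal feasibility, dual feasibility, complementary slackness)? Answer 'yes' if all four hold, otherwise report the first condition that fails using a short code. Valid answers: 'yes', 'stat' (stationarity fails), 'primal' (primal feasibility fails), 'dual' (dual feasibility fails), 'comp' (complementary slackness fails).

Gradient of f: grad f(x) = Q x + c = (2, 0)
Constraint values g_i(x) = a_i^T x - b_i:
  g_1((-2, 2)) = -3
Stationarity residual: grad f(x) + sum_i lambda_i a_i = (0, 0)
  -> stationarity OK
Primal feasibility (all g_i <= 0): OK
Dual feasibility (all lambda_i >= 0): OK
Complementary slackness (lambda_i * g_i(x) = 0 for all i): FAILS

Verdict: the first failing condition is complementary_slackness -> comp.

comp


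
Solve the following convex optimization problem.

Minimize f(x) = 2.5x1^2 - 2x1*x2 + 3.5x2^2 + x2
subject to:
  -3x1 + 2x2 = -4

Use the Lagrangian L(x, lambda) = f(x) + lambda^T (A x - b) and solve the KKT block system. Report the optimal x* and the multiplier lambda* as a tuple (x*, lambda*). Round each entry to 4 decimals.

Form the Lagrangian:
  L(x, lambda) = (1/2) x^T Q x + c^T x + lambda^T (A x - b)
Stationarity (grad_x L = 0): Q x + c + A^T lambda = 0.
Primal feasibility: A x = b.

This gives the KKT block system:
  [ Q   A^T ] [ x     ]   [-c ]
  [ A    0  ] [ lambda ] = [ b ]

Solving the linear system:
  x*      = (1.0508, -0.4237)
  lambda* = (2.0339)
  f(x*)   = 3.8559

x* = (1.0508, -0.4237), lambda* = (2.0339)


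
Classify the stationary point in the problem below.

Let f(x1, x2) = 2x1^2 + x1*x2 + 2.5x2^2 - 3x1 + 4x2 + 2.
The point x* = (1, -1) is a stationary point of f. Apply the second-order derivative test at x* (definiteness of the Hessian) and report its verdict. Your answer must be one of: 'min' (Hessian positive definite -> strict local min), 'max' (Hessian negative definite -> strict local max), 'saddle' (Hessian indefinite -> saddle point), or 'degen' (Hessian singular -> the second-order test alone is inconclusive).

Compute the Hessian H = grad^2 f:
  H = [[4, 1], [1, 5]]
Verify stationarity: grad f(x*) = H x* + g = (0, 0).
Eigenvalues of H: 3.382, 5.618.
Both eigenvalues > 0, so H is positive definite -> x* is a strict local min.

min


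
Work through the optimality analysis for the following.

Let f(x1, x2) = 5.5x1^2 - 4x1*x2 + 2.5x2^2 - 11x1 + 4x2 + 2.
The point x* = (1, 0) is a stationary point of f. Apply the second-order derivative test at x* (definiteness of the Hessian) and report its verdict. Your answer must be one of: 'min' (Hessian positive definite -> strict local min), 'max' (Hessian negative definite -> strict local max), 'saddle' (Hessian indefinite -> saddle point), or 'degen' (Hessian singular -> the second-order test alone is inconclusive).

Compute the Hessian H = grad^2 f:
  H = [[11, -4], [-4, 5]]
Verify stationarity: grad f(x*) = H x* + g = (0, 0).
Eigenvalues of H: 3, 13.
Both eigenvalues > 0, so H is positive definite -> x* is a strict local min.

min


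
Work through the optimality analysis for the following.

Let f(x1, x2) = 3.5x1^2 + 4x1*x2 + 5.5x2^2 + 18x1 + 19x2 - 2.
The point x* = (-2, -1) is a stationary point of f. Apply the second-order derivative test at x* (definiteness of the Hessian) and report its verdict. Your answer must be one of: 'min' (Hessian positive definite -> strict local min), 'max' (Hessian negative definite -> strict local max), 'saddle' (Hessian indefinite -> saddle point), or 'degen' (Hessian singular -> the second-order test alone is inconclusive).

Compute the Hessian H = grad^2 f:
  H = [[7, 4], [4, 11]]
Verify stationarity: grad f(x*) = H x* + g = (0, 0).
Eigenvalues of H: 4.5279, 13.4721.
Both eigenvalues > 0, so H is positive definite -> x* is a strict local min.

min


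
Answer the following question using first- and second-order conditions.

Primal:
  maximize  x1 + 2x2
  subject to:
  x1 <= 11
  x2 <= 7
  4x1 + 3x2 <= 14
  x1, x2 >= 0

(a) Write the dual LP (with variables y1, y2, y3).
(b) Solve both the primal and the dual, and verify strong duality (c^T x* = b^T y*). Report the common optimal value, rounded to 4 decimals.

The standard primal-dual pair for 'max c^T x s.t. A x <= b, x >= 0' is:
  Dual:  min b^T y  s.t.  A^T y >= c,  y >= 0.

So the dual LP is:
  minimize  11y1 + 7y2 + 14y3
  subject to:
    y1 + 4y3 >= 1
    y2 + 3y3 >= 2
    y1, y2, y3 >= 0

Solving the primal: x* = (0, 4.6667).
  primal value c^T x* = 9.3333.
Solving the dual: y* = (0, 0, 0.6667).
  dual value b^T y* = 9.3333.
Strong duality: c^T x* = b^T y*. Confirmed.

9.3333


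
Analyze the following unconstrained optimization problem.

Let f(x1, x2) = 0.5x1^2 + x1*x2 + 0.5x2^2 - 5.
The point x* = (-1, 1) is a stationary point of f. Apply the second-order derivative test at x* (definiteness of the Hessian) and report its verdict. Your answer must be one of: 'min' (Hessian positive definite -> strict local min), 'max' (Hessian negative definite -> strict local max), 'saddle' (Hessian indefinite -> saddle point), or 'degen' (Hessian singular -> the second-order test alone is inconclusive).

Compute the Hessian H = grad^2 f:
  H = [[1, 1], [1, 1]]
Verify stationarity: grad f(x*) = H x* + g = (0, 0).
Eigenvalues of H: 0, 2.
H has a zero eigenvalue (singular; positive semidefinite but not definite), so H is neither positive definite, negative definite, nor indefinite. The second-order test alone is inconclusive -> degen.
(Indeed, f is constant along the null direction of H through x*, so x* is not a strict local extremum.)

degen


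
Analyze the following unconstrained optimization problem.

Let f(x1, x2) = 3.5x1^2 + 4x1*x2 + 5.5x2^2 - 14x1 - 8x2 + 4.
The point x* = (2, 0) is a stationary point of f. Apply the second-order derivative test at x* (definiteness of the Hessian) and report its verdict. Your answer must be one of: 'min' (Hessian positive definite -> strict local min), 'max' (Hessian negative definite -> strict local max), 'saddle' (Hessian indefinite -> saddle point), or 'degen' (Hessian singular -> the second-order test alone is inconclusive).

Compute the Hessian H = grad^2 f:
  H = [[7, 4], [4, 11]]
Verify stationarity: grad f(x*) = H x* + g = (0, 0).
Eigenvalues of H: 4.5279, 13.4721.
Both eigenvalues > 0, so H is positive definite -> x* is a strict local min.

min


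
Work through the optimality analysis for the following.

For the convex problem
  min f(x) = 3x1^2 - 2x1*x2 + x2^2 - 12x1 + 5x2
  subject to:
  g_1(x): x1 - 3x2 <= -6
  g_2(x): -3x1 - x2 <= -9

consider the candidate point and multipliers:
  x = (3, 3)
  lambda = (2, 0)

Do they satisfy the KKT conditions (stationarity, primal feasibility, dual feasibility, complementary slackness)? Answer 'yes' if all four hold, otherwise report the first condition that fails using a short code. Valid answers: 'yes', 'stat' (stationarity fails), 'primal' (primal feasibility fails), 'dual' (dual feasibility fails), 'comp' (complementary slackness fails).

Gradient of f: grad f(x) = Q x + c = (0, 5)
Constraint values g_i(x) = a_i^T x - b_i:
  g_1((3, 3)) = 0
  g_2((3, 3)) = -3
Stationarity residual: grad f(x) + sum_i lambda_i a_i = (2, -1)
  -> stationarity FAILS
Primal feasibility (all g_i <= 0): OK
Dual feasibility (all lambda_i >= 0): OK
Complementary slackness (lambda_i * g_i(x) = 0 for all i): OK

Verdict: the first failing condition is stationarity -> stat.

stat


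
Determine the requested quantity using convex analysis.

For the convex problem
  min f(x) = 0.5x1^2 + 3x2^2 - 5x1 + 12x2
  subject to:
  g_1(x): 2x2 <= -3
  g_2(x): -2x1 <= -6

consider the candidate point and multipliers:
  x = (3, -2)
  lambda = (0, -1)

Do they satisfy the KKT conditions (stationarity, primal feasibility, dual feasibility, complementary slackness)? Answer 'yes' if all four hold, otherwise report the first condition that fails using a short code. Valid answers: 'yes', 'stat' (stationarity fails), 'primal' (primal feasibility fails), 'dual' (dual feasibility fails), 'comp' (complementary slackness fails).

Gradient of f: grad f(x) = Q x + c = (-2, 0)
Constraint values g_i(x) = a_i^T x - b_i:
  g_1((3, -2)) = -1
  g_2((3, -2)) = 0
Stationarity residual: grad f(x) + sum_i lambda_i a_i = (0, 0)
  -> stationarity OK
Primal feasibility (all g_i <= 0): OK
Dual feasibility (all lambda_i >= 0): FAILS
Complementary slackness (lambda_i * g_i(x) = 0 for all i): OK

Verdict: the first failing condition is dual_feasibility -> dual.

dual


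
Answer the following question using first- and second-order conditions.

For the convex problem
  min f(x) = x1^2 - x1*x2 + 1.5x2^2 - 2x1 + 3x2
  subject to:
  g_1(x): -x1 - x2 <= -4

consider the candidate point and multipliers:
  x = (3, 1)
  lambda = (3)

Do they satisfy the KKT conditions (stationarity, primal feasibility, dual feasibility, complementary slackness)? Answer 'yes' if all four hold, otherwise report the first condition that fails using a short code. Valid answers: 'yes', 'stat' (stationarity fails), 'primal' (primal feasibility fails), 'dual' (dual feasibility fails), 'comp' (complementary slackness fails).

Gradient of f: grad f(x) = Q x + c = (3, 3)
Constraint values g_i(x) = a_i^T x - b_i:
  g_1((3, 1)) = 0
Stationarity residual: grad f(x) + sum_i lambda_i a_i = (0, 0)
  -> stationarity OK
Primal feasibility (all g_i <= 0): OK
Dual feasibility (all lambda_i >= 0): OK
Complementary slackness (lambda_i * g_i(x) = 0 for all i): OK

Verdict: yes, KKT holds.

yes


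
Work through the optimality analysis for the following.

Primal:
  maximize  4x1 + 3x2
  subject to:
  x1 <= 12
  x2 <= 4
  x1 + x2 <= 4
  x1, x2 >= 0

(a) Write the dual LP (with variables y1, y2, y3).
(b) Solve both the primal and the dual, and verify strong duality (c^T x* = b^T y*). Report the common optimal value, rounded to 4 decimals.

The standard primal-dual pair for 'max c^T x s.t. A x <= b, x >= 0' is:
  Dual:  min b^T y  s.t.  A^T y >= c,  y >= 0.

So the dual LP is:
  minimize  12y1 + 4y2 + 4y3
  subject to:
    y1 + y3 >= 4
    y2 + y3 >= 3
    y1, y2, y3 >= 0

Solving the primal: x* = (4, 0).
  primal value c^T x* = 16.
Solving the dual: y* = (0, 0, 4).
  dual value b^T y* = 16.
Strong duality: c^T x* = b^T y*. Confirmed.

16


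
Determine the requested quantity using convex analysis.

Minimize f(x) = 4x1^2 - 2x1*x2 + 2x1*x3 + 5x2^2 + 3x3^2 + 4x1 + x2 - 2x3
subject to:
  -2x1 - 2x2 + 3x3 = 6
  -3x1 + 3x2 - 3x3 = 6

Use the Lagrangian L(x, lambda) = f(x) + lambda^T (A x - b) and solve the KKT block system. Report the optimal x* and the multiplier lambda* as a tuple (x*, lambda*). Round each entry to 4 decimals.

Form the Lagrangian:
  L(x, lambda) = (1/2) x^T Q x + c^T x + lambda^T (A x - b)
Stationarity (grad_x L = 0): Q x + c + A^T lambda = 0.
Primal feasibility: A x = b.

This gives the KKT block system:
  [ Q   A^T ] [ x     ]   [-c ]
  [ A    0  ] [ lambda ] = [ b ]

Solving the linear system:
  x*      = (-2.3914, 0.0429, 0.4343)
  lambda* = (-2.0343, -3.4267)
  f(x*)   = 11.1871

x* = (-2.3914, 0.0429, 0.4343), lambda* = (-2.0343, -3.4267)
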